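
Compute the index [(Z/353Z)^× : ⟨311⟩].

ord(311) | φ(353) = 353 − 1 = 352 = 2^5 · 11.
Divisors of 352: 1, 2, 4, 8, 11, 16, 22, 32, 44, 88, 176, 352.
Test each divisor d:
311^1 ≡ 311 (mod 353)
311^2 ≡ 352 (mod 353)
311^4 ≡ 1 (mod 353) ✓
The order of 311 is 4, so the subgroup it generates has 4 elements.
The index is φ(353) / ord(311) = 352 / 4 = 88.

88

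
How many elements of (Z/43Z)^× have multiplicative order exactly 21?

12

φ(43) = 43 − 1 = 42 = 2 · 3 · 7.
(Z/43Z)^× is cyclic (|G| = 42); a cyclic group of order m has exactly φ(d) elements of each order d | m, and none otherwise.
21 = 3 · 7 divides 42, and φ(21) = 12.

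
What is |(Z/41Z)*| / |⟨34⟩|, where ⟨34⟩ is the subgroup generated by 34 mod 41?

1

The order of 34 must divide φ(41) = 41 − 1 = 40 = 2^3 · 5.
Divisors of 40: 1, 2, 4, 5, 8, 10, 20, 40.
Evaluate successive powers at the divisors of 40:
34^1 ≡ 34
34^2 ≡ 8
34^4 ≡ 23
34^5 ≡ 3
34^8 ≡ 37
34^10 ≡ 9
34^20 ≡ 40
34^40 ≡ 1
The order of 34 is 40, so the subgroup it generates has 40 elements.
[(Z/41Z)^× : ⟨34⟩] = 40/40 = 1.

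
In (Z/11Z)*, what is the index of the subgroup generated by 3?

By Lagrange's theorem, ord_11(3) divides φ(11) = 11 − 1 = 10 = 2 · 5.
Divisors of 10: 1, 2, 5, 10.
Test each divisor d:
3^1 ≡ 3
3^2 ≡ 9
3^5 ≡ 1
The order of 3 is 5, so the subgroup it generates has 5 elements.
The index is φ(11) / ord(3) = 10 / 5 = 2.

2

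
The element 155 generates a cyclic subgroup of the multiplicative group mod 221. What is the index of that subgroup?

24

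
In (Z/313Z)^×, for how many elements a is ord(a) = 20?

0

φ(313) = 313 − 1 = 312 = 2^3 · 3 · 13.
(Z/313Z)^× is cyclic (|G| = 312); a cyclic group of order m has exactly φ(d) elements of each order d | m, and none otherwise.
20 does not divide 312, so no element of (Z/313Z)^× has order 20.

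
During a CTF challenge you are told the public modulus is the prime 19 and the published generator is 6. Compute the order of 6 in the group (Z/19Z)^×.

By Lagrange's theorem, ord_19(6) divides φ(19) = 19 − 1 = 18 = 2 · 3^2.
Divisors of 18: 1, 2, 3, 6, 9, 18.
Test each divisor d:
6^1 ≡ 6 (mod 19)
6^2 ≡ 17 (mod 19)
6^3 ≡ 7 (mod 19)
6^6 ≡ 11 (mod 19)
6^9 ≡ 1 (mod 19) ✓
Hence ord(6) = 9.

9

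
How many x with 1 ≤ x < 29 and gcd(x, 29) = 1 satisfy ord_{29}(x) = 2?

φ(29) = 29 − 1 = 28 = 2^2 · 7.
Since (Z/29Z)^× is cyclic of order 28, the number of elements of order d is φ(d) when d | 28 and 0 otherwise.
2 | 28, and φ(2) = 2 − 1 = 1.

1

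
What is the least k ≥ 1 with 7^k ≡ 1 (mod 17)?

The order of 7 must divide φ(17) = 17 − 1 = 16 = 2^4.
Divisors of 16: 1, 2, 4, 8, 16.
Check 7^d mod 17 for each divisor in increasing order:
7^1 ≡ 7
7^2 ≡ 15
7^4 ≡ 4
7^8 ≡ 16
7^16 ≡ 1
The smallest such exponent is 16, so the order of 7 is 16.

16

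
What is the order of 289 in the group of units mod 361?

171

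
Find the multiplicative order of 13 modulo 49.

By Lagrange's theorem, ord_49(13) divides φ(49) = φ(7^2) = 7·(7−1) = 42 = 2 · 3 · 7.
Divisors of 42: 1, 2, 3, 6, 7, 14, 21, 42.
Test each divisor d:
13^1 ≡ 13
13^2 ≡ 22
13^3 ≡ 41
13^6 ≡ 15
13^7 ≡ 48
13^14 ≡ 1
The smallest such exponent is 14, so the order of 13 is 14.

14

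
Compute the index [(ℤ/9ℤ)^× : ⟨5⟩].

1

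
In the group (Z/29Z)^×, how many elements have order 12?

φ(29) = 29 − 1 = 28 = 2^2 · 7.
(Z/29Z)^× is cyclic (|G| = 28); a cyclic group of order m has exactly φ(d) elements of each order d | m, and none otherwise.
Since 12 ∤ 28, the count is 0.

0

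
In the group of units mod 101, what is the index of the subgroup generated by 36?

ord(36) | φ(101) = 101 − 1 = 100 = 2^2 · 5^2.
Divisors of 100: 1, 2, 4, 5, 10, 20, 25, 50, 100.
Check 36^d mod 101 for each divisor in increasing order:
36^1 ≡ 36 (mod 101)
36^2 ≡ 84 (mod 101)
36^4 ≡ 87 (mod 101)
36^5 ≡ 1 (mod 101) ✓
So ord_101(36) = 5, hence |⟨36⟩| = 5.
The index is φ(101) / ord(36) = 100 / 5 = 20.

20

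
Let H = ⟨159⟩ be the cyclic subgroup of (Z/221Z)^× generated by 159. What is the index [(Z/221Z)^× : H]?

The order of 159 must divide φ(221) = φ(13·17) = (13−1)·(17−1) = 12·16 = 192 = 2^6 · 3.
Divisors of 192: 1, 2, 3, 4, 6, 8, 12, 16, 24, 32, 48, 64, 96, 192.
Test each divisor d:
159^1 ≡ 159 (mod 221)
159^2 ≡ 87 (mod 221)
159^3 ≡ 131 (mod 221)
159^4 ≡ 55 (mod 221)
159^6 ≡ 144 (mod 221)
159^8 ≡ 152 (mod 221)
159^12 ≡ 183 (mod 221)
159^16 ≡ 120 (mod 221)
159^24 ≡ 118 (mod 221)
159^32 ≡ 35 (mod 221)
159^48 ≡ 1 (mod 221) ✓
The order of 159 is 48, so the subgroup it generates has 48 elements.
[(Z/221Z)^× : ⟨159⟩] = 192/48 = 4.

4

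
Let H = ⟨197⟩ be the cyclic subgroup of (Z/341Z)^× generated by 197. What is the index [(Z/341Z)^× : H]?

Since 197 ∈ (Z/341Z)^×, its order divides φ(341) = φ(11·31) = (11−1)·(31−1) = 10·30 = 300 = 2^2 · 3 · 5^2.
Divisors of 300: 1, 2, 3, 4, 5, 6, 10, 12, 15, 20, 25, 30, 50, 60, 75, 100, 150, 300.
Check 197^d mod 341 for each divisor in increasing order:
197^1 ≡ 197
197^2 ≡ 276
197^3 ≡ 153
197^4 ≡ 133
197^5 ≡ 285
197^6 ≡ 221
197^10 ≡ 67
197^12 ≡ 78
197^15 ≡ 340
197^20 ≡ 56
197^25 ≡ 274
197^30 ≡ 1
Thus |⟨197⟩| = ord(197) = 30.
[(Z/341Z)^× : ⟨197⟩] = 300/30 = 10.

10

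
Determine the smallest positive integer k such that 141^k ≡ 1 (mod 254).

The order of 141 must divide φ(254) = φ(2)·φ(127) = 1·126 = 126 = 2 · 3^2 · 7.
Divisors of 126: 1, 2, 3, 6, 7, 9, 14, 18, 21, 42, 63, 126.
Test each divisor d:
141^1 ≡ 141 (mod 254)
141^2 ≡ 69 (mod 254)
141^3 ≡ 77 (mod 254)
141^6 ≡ 87 (mod 254)
141^7 ≡ 75 (mod 254)
141^9 ≡ 95 (mod 254)
141^14 ≡ 37 (mod 254)
141^18 ≡ 135 (mod 254)
141^21 ≡ 235 (mod 254)
141^42 ≡ 107 (mod 254)
141^63 ≡ 253 (mod 254)
141^126 ≡ 1 (mod 254) ✓
Therefore the multiplicative order of 141 modulo 254 is 126.

126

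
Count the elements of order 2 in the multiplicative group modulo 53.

1

φ(53) = 53 − 1 = 52 = 2^2 · 13.
(Z/53Z)^× is cyclic (|G| = 52); a cyclic group of order m has exactly φ(d) elements of each order d | m, and none otherwise.
2 | 52, and φ(2) = 2 − 1 = 1.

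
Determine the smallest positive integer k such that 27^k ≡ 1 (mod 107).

53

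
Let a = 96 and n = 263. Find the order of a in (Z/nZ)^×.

131

Since 96 ∈ (Z/263Z)^×, its order divides φ(263) = 263 − 1 = 262 = 2 · 131.
Divisors of 262: 1, 2, 131, 262.
Check 96^d mod 263 for each divisor in increasing order:
96^1 ≡ 96 (mod 263)
96^2 ≡ 11 (mod 263)
96^131 ≡ 1 (mod 263) ✓
Hence ord(96) = 131.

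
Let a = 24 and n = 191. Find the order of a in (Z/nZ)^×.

95

The order of 24 must divide φ(191) = 191 − 1 = 190 = 2 · 5 · 19.
Divisors of 190: 1, 2, 5, 10, 19, 38, 95, 190.
Check 24^d mod 191 for each divisor in increasing order:
24^1 ≡ 24 (mod 191)
24^2 ≡ 3 (mod 191)
24^5 ≡ 25 (mod 191)
24^10 ≡ 52 (mod 191)
24^19 ≡ 49 (mod 191)
24^38 ≡ 109 (mod 191)
24^95 ≡ 1 (mod 191) ✓
The smallest such exponent is 95, so the order of 24 is 95.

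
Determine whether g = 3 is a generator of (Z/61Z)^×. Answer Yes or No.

φ(61) = 61 − 1 = 60 = 2^2 · 3 · 5.
It suffices to check that the order of 3 is not a proper divisor of 60: compute 3^(60/q) for q ∈ {2, 3, 5}.
3^30 ≡ 1 (mod 61)  [q = 2: ≡ 1 ✗]
3^20 ≡ 1 (mod 61)  [q = 3: ≡ 1 ✗]
3^12 ≡ 9 (mod 61)  [q = 5: ≢ 1 ✓]
3^30 ≡ 1 shows ord(3) | 30, strictly less than φ(61); not a primitive root.

No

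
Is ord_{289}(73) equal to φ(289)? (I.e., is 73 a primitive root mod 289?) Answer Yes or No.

Yes

φ(289) = φ(17^2) = 17·(17−1) = 272 = 2^4 · 17.
An element g generates (Z/289Z)^× iff g^(272/q) ≢ 1 (mod 289) for each prime q ∈ {2, 17}.
73^136 ≡ 288 (mod 289)  [q = 2: ≢ 1 ✓]
73^16 ≡ 18 (mod 289)  [q = 17: ≢ 1 ✓]
Every test exponent gives a nontrivial residue, hence 73 generates the full group.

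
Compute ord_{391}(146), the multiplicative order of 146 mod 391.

Since 146 ∈ (Z/391Z)^×, its order divides φ(391) = φ(17·23) = (17−1)·(23−1) = 16·22 = 352 = 2^5 · 11.
Divisors of 352: 1, 2, 4, 8, 11, 16, 22, 32, 44, 88, 176, 352.
Compute 146^d (mod 391) for the divisors d until we hit 1:
146^1 ≡ 146 (mod 391)
146^2 ≡ 202 (mod 391)
146^4 ≡ 140 (mod 391)
146^8 ≡ 50 (mod 391)
146^11 ≡ 139 (mod 391)
146^16 ≡ 154 (mod 391)
146^22 ≡ 162 (mod 391)
146^32 ≡ 256 (mod 391)
146^44 ≡ 47 (mod 391)
146^88 ≡ 254 (mod 391)
146^176 ≡ 1 (mod 391) ✓
Therefore the multiplicative order of 146 modulo 391 is 176.

176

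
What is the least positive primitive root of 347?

φ(347) = 347 − 1 = 346 = 2 · 173.
Test candidates g = 2, 3, … against the prime factors q ∈ {2, 173} of φ(347): g is a generator iff g^(346/q) ≢ 1 for every such q.
g = 2: 2^173 ≡ 346; 2^2 ≡ 4 — none is 1, so 2 is a primitive root.
The smallest primitive root modulo 347 is 2.

2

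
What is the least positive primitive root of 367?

φ(367) = 367 − 1 = 366 = 2 · 3 · 61.
Test candidates g = 2, 3, … against the prime factors q ∈ {2, 3, 61} of φ(367): g is a generator iff g^(366/q) ≢ 1 for every such q.
g = 2: 2^183 ≡ 1 — hits 1, so not a primitive root.
g = 3: 3^183 ≡ 366; 3^122 ≡ 1 — hits 1, so not a primitive root.
g = 4: 4^183 ≡ 1 — hits 1, so not a primitive root.
g = 5: 5^183 ≡ 366; 5^122 ≡ 1 — hits 1, so not a primitive root.
g = 6: 6^183 ≡ 366; 6^122 ≡ 283; 6^6 ≡ 47 — none is 1, so 6 is a primitive root.
So 6 is the smallest generator of (Z/367Z)^×.

6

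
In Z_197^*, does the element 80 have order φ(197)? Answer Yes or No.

φ(197) = 197 − 1 = 196 = 2^2 · 7^2.
An element g generates (Z/197Z)^× iff g^(196/q) ≢ 1 (mod 197) for each prime q ∈ {2, 7}.
80^98 ≡ 196 (mod 197)  [q = 2: ≢ 1 ✓]
80^28 ≡ 178 (mod 197)  [q = 7: ≢ 1 ✓]
Every test exponent gives a nontrivial residue, hence 80 generates the full group.

Yes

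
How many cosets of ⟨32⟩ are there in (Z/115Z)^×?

2

The order of 32 must divide φ(115) = φ(5·23) = (5−1)·(23−1) = 4·22 = 88 = 2^3 · 11.
Divisors of 88: 1, 2, 4, 8, 11, 22, 44, 88.
Check 32^d mod 115 for each divisor in increasing order:
32^1 ≡ 32
32^2 ≡ 104
32^4 ≡ 6
32^8 ≡ 36
32^11 ≡ 93
32^22 ≡ 24
32^44 ≡ 1
Thus |⟨32⟩| = ord(32) = 44.
[(Z/115Z)^× : ⟨32⟩] = 88/44 = 2.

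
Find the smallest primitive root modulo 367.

6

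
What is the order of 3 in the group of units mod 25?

The order of 3 must divide φ(25) = φ(5^2) = 5·(5−1) = 20 = 2^2 · 5.
Divisors of 20: 1, 2, 4, 5, 10, 20.
Check 3^d mod 25 for each divisor in increasing order:
3^1 ≡ 3 (mod 25)
3^2 ≡ 9 (mod 25)
3^4 ≡ 6 (mod 25)
3^5 ≡ 18 (mod 25)
3^10 ≡ 24 (mod 25)
3^20 ≡ 1 (mod 25) ✓
Hence ord(3) = 20.

20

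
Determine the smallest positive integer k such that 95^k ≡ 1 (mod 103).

34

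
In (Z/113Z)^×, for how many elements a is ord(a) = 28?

12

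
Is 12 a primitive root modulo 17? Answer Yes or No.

Yes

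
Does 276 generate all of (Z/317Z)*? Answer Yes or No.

Yes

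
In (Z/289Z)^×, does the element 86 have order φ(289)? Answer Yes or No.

φ(289) = φ(17^2) = 17·(17−1) = 272 = 2^4 · 17.
Test 86^(272/q) mod 289 for each prime factor q of 272:
86^136 ≡ 1 (mod 289)  [q = 2: ≡ 1 ✗]
86^16 ≡ 205 (mod 289)  [q = 17: ≢ 1 ✓]
86^136 ≡ 1 shows ord(86) | 136, strictly less than φ(289); not a primitive root.

No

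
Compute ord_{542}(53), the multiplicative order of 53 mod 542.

Since 53 ∈ (Z/542Z)^×, its order divides φ(542) = φ(2)·φ(271) = 1·270 = 270 = 2 · 3^3 · 5.
Divisors of 270: 1, 2, 3, 5, 6, 9, 10, 15, 18, 27, 30, 45, 54, 90, 135, 270.
Check 53^d mod 542 for each divisor in increasing order:
53^1 ≡ 53 (mod 542)
53^2 ≡ 99 (mod 542)
53^3 ≡ 369 (mod 542)
53^5 ≡ 217 (mod 542)
53^6 ≡ 119 (mod 542)
53^9 ≡ 9 (mod 542)
53^10 ≡ 477 (mod 542)
53^15 ≡ 529 (mod 542)
53^18 ≡ 81 (mod 542)
53^27 ≡ 187 (mod 542)
53^30 ≡ 169 (mod 542)
53^45 ≡ 513 (mod 542)
53^54 ≡ 281 (mod 542)
53^90 ≡ 299 (mod 542)
53^135 ≡ 1 (mod 542) ✓
Hence ord(53) = 135.

135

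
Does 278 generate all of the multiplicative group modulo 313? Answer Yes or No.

No

φ(313) = 313 − 1 = 312 = 2^3 · 3 · 13.
An element g generates (Z/313Z)^× iff g^(312/q) ≢ 1 (mod 313) for each prime q ∈ {2, 3, 13}.
278^156 ≡ 1 (mod 313)  [q = 2: ≡ 1 ✗]
278^104 ≡ 1 (mod 313)  [q = 3: ≡ 1 ✗]
278^24 ≡ 58 (mod 313)  [q = 13: ≢ 1 ✓]
278^156 ≡ 1 shows ord(278) | 156, strictly less than φ(313); not a primitive root.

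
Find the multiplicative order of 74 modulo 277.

46

By Lagrange's theorem, ord_277(74) divides φ(277) = 277 − 1 = 276 = 2^2 · 3 · 23.
Divisors of 276: 1, 2, 3, 4, 6, 12, 23, 46, 69, 92, 138, 276.
Evaluate successive powers at the divisors of 276:
74^1 ≡ 74 (mod 277)
74^2 ≡ 213 (mod 277)
74^3 ≡ 250 (mod 277)
74^4 ≡ 218 (mod 277)
74^6 ≡ 175 (mod 277)
74^12 ≡ 155 (mod 277)
74^23 ≡ 276 (mod 277)
74^46 ≡ 1 (mod 277) ✓
The smallest such exponent is 46, so the order of 74 is 46.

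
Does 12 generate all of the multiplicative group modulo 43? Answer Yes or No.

Yes

φ(43) = 43 − 1 = 42 = 2 · 3 · 7.
It suffices to check that the order of 12 is not a proper divisor of 42: compute 12^(42/q) for q ∈ {2, 3, 7}.
12^21 ≡ 42 (mod 43)  [q = 2: ≢ 1 ✓]
12^14 ≡ 36 (mod 43)  [q = 3: ≢ 1 ✓]
12^6 ≡ 21 (mod 43)  [q = 7: ≢ 1 ✓]
None equal 1, so ord_43(12) = 42: 12 is a primitive root.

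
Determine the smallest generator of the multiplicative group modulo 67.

φ(67) = 67 − 1 = 66 = 2 · 3 · 11.
g is a primitive root iff g^(66/q) ≢ 1 (mod 67) for each prime q ∈ {2, 3, 11}.
g = 2: 2^33 ≡ 66; 2^22 ≡ 37; 2^6 ≡ 64 — none is 1, so 2 is a primitive root.
The smallest primitive root modulo 67 is 2.

2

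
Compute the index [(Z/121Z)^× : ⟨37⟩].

Since 37 ∈ (Z/121Z)^×, its order divides φ(121) = φ(11^2) = 11·(11−1) = 110 = 2 · 5 · 11.
Divisors of 110: 1, 2, 5, 10, 11, 22, 55, 110.
Evaluate successive powers at the divisors of 110:
37^1 ≡ 37 (mod 121)
37^2 ≡ 38 (mod 121)
37^5 ≡ 67 (mod 121)
37^10 ≡ 12 (mod 121)
37^11 ≡ 81 (mod 121)
37^22 ≡ 27 (mod 121)
37^55 ≡ 1 (mod 121) ✓
So ord_121(37) = 55, hence |⟨37⟩| = 55.
[(Z/121Z)^× : ⟨37⟩] = 110/55 = 2.

2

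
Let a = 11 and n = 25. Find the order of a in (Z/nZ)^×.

The order of 11 must divide φ(25) = φ(5^2) = 5·(5−1) = 20 = 2^2 · 5.
Divisors of 20: 1, 2, 4, 5, 10, 20.
Evaluate successive powers at the divisors of 20:
11^1 ≡ 11 (mod 25)
11^2 ≡ 21 (mod 25)
11^4 ≡ 16 (mod 25)
11^5 ≡ 1 (mod 25) ✓
Therefore the multiplicative order of 11 modulo 25 is 5.

5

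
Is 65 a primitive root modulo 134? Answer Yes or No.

φ(134) = φ(2)·φ(67) = 1·66 = 66 = 2 · 3 · 11.
Test 65^(66/q) mod 134 for each prime factor q of 66:
65^33 ≡ 1 (mod 134)  [q = 2: ≡ 1 ✗]
65^22 ≡ 37 (mod 134)  [q = 3: ≢ 1 ✓]
65^6 ≡ 131 (mod 134)  [q = 11: ≢ 1 ✓]
Since 65^33 ≡ 1, the order of 65 divides 33 < 66, so 65 is not a primitive root.

No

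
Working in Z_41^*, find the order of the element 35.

40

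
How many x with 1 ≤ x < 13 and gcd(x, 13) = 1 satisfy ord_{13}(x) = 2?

φ(13) = 13 − 1 = 12 = 2^2 · 3.
In a cyclic group of order 12, there are φ(d) elements of order d for each divisor d of 12, and zero for non-divisors.
2 | 12, and φ(2) = 2 − 1 = 1.

1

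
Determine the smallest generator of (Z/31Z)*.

3

φ(31) = 31 − 1 = 30 = 2 · 3 · 5.
Test candidates g = 2, 3, … against the prime factors q ∈ {2, 3, 5} of φ(31): g is a generator iff g^(30/q) ≢ 1 for every such q.
g = 2: 2^15 ≡ 1 — hits 1, so not a primitive root.
g = 3: 3^15 ≡ 30; 3^10 ≡ 25; 3^6 ≡ 16 — none is 1, so 3 is a primitive root.
Hence the least primitive root of 31 is 3.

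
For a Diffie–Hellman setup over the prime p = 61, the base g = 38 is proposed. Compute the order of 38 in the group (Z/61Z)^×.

By Lagrange's theorem, ord_61(38) divides φ(61) = 61 − 1 = 60 = 2^2 · 3 · 5.
Divisors of 60: 1, 2, 3, 4, 5, 6, 10, 12, 15, 20, 30, 60.
Check 38^d mod 61 for each divisor in increasing order:
38^1 ≡ 38 (mod 61)
38^2 ≡ 41 (mod 61)
38^3 ≡ 33 (mod 61)
38^4 ≡ 34 (mod 61)
38^5 ≡ 11 (mod 61)
38^6 ≡ 52 (mod 61)
38^10 ≡ 60 (mod 61)
38^12 ≡ 20 (mod 61)
38^15 ≡ 50 (mod 61)
38^20 ≡ 1 (mod 61) ✓
So ord_61(38) = 20.

20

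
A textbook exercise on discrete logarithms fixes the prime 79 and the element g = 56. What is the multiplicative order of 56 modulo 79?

6

ord(56) | φ(79) = 79 − 1 = 78 = 2 · 3 · 13.
Divisors of 78: 1, 2, 3, 6, 13, 26, 39, 78.
Check 56^d mod 79 for each divisor in increasing order:
56^1 ≡ 56
56^2 ≡ 55
56^3 ≡ 78
56^6 ≡ 1
The smallest such exponent is 6, so the order of 56 is 6.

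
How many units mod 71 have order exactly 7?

6

φ(71) = 71 − 1 = 70 = 2 · 5 · 7.
In a cyclic group of order 70, there are φ(d) elements of order d for each divisor d of 70, and zero for non-divisors.
7 | 70, and φ(7) = 7 − 1 = 6.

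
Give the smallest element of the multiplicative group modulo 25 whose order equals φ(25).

φ(25) = φ(5^2) = 5·(5−1) = 20 = 2^2 · 5.
Test candidates g = 2, 3, … against the prime factors q ∈ {2, 5} of φ(25): g is a generator iff g^(20/q) ≢ 1 for every such q.
g = 2: 2^10 ≡ 24; 2^4 ≡ 16 — none is 1, so 2 is a primitive root.
So 2 is the smallest generator of (Z/25Z)^×.

2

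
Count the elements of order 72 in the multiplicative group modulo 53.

φ(53) = 53 − 1 = 52 = 2^2 · 13.
(Z/53Z)^× is cyclic (|G| = 52); a cyclic group of order m has exactly φ(d) elements of each order d | m, and none otherwise.
Here 52 is not a multiple of 72, so there are no elements of order 72.

0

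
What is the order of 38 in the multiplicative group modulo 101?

ord(38) | φ(101) = 101 − 1 = 100 = 2^2 · 5^2.
Divisors of 100: 1, 2, 4, 5, 10, 20, 25, 50, 100.
Check 38^d mod 101 for each divisor in increasing order:
38^1 ≡ 38
38^2 ≡ 30
38^4 ≡ 92
38^5 ≡ 62
38^10 ≡ 6
38^20 ≡ 36
38^25 ≡ 10
38^50 ≡ 100
38^100 ≡ 1
So ord_101(38) = 100.

100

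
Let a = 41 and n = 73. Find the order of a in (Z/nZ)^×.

ord(41) | φ(73) = 73 − 1 = 72 = 2^3 · 3^2.
Divisors of 72: 1, 2, 3, 4, 6, 8, 9, 12, 18, 24, 36, 72.
Compute 41^d (mod 73) for the divisors d until we hit 1:
41^1 ≡ 41
41^2 ≡ 2
41^3 ≡ 9
41^4 ≡ 4
41^6 ≡ 8
41^8 ≡ 16
41^9 ≡ 72
41^12 ≡ 64
41^18 ≡ 1
Therefore the multiplicative order of 41 modulo 73 is 18.

18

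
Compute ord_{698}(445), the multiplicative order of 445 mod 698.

348

ord(445) | φ(698) = φ(2)·φ(349) = 1·348 = 348 = 2^2 · 3 · 29.
Divisors of 348: 1, 2, 3, 4, 6, 12, 29, 58, 87, 116, 174, 348.
Test each divisor d:
445^1 ≡ 445 (mod 698)
445^2 ≡ 491 (mod 698)
445^3 ≡ 21 (mod 698)
445^4 ≡ 271 (mod 698)
445^6 ≡ 441 (mod 698)
445^12 ≡ 437 (mod 698)
445^29 ≡ 325 (mod 698)
445^58 ≡ 227 (mod 698)
445^87 ≡ 485 (mod 698)
445^116 ≡ 575 (mod 698)
445^174 ≡ 697 (mod 698)
445^348 ≡ 1 (mod 698) ✓
Hence ord(445) = 348.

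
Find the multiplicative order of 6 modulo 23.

By Lagrange's theorem, ord_23(6) divides φ(23) = 23 − 1 = 22 = 2 · 11.
Divisors of 22: 1, 2, 11, 22.
Evaluate successive powers at the divisors of 22:
6^1 ≡ 6 (mod 23)
6^2 ≡ 13 (mod 23)
6^11 ≡ 1 (mod 23) ✓
The smallest such exponent is 11, so the order of 6 is 11.

11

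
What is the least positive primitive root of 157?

φ(157) = 157 − 1 = 156 = 2^2 · 3 · 13.
Test candidates g = 2, 3, … against the prime factors q ∈ {2, 3, 13} of φ(157): g is a generator iff g^(156/q) ≢ 1 for every such q.
g = 2: 2^78 ≡ 156; 2^52 ≡ 1 — hits 1, so not a primitive root.
g = 3: 3^78 ≡ 1 — hits 1, so not a primitive root.
g = 4: 4^78 ≡ 1 — hits 1, so not a primitive root.
g = 5: 5^78 ≡ 156; 5^52 ≡ 12; 5^12 ≡ 130 — none is 1, so 5 is a primitive root.
Hence the least primitive root of 157 is 5.

5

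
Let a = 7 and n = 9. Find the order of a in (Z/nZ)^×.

ord(7) | φ(9) = φ(3^2) = 3·(3−1) = 6 = 2 · 3.
Divisors of 6: 1, 2, 3, 6.
Compute 7^d (mod 9) for the divisors d until we hit 1:
7^1 ≡ 7 (mod 9)
7^2 ≡ 4 (mod 9)
7^3 ≡ 1 (mod 9) ✓
So ord_9(7) = 3.

3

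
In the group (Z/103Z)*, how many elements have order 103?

φ(103) = 103 − 1 = 102 = 2 · 3 · 17.
In a cyclic group of order 102, there are φ(d) elements of order d for each divisor d of 102, and zero for non-divisors.
Since 103 ∤ 102, the count is 0.

0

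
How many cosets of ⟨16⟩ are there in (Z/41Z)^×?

8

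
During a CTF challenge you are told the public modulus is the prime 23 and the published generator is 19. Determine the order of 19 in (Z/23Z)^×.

22

By Lagrange's theorem, ord_23(19) divides φ(23) = 23 − 1 = 22 = 2 · 11.
Divisors of 22: 1, 2, 11, 22.
Evaluate successive powers at the divisors of 22:
19^1 ≡ 19 (mod 23)
19^2 ≡ 16 (mod 23)
19^11 ≡ 22 (mod 23)
19^22 ≡ 1 (mod 23) ✓
So ord_23(19) = 22.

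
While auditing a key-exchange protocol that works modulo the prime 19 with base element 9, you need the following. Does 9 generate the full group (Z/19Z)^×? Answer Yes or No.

No

φ(19) = 19 − 1 = 18 = 2 · 3^2.
It suffices to check that the order of 9 is not a proper divisor of 18: compute 9^(18/q) for q ∈ {2, 3}.
9^9 ≡ 1 (mod 19)  [q = 2: ≡ 1 ✗]
9^6 ≡ 11 (mod 19)  [q = 3: ≢ 1 ✓]
Since 9^9 ≡ 1, the order of 9 divides 9 < 18, so 9 is not a primitive root.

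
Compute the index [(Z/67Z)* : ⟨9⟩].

6

The order of 9 must divide φ(67) = 67 − 1 = 66 = 2 · 3 · 11.
Divisors of 66: 1, 2, 3, 6, 11, 22, 33, 66.
Evaluate successive powers at the divisors of 66:
9^1 ≡ 9
9^2 ≡ 14
9^3 ≡ 59
9^6 ≡ 64
9^11 ≡ 1
The order of 9 is 11, so the subgroup it generates has 11 elements.
The index is φ(67) / ord(9) = 66 / 11 = 6.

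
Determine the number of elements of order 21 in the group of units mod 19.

0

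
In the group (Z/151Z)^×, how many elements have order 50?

φ(151) = 151 − 1 = 150 = 2 · 3 · 5^2.
(Z/151Z)^× is cyclic (|G| = 150); a cyclic group of order m has exactly φ(d) elements of each order d | m, and none otherwise.
50 = 2 · 5^2 divides 150, and φ(50) = 20.

20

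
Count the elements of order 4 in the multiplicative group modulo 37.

2

φ(37) = 37 − 1 = 36 = 2^2 · 3^2.
In a cyclic group of order 36, there are φ(d) elements of order d for each divisor d of 36, and zero for non-divisors.
4 = 2^2 divides 36, and φ(4) = 2.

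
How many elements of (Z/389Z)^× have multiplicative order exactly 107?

0

φ(389) = 389 − 1 = 388 = 2^2 · 97.
In a cyclic group of order 388, there are φ(d) elements of order d for each divisor d of 388, and zero for non-divisors.
Here 388 is not a multiple of 107, so there are no elements of order 107.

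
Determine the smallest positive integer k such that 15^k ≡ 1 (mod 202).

ord(15) | φ(202) = φ(2)·φ(101) = 1·100 = 100 = 2^2 · 5^2.
Divisors of 100: 1, 2, 4, 5, 10, 20, 25, 50, 100.
Check 15^d mod 202 for each divisor in increasing order:
15^1 ≡ 15 (mod 202)
15^2 ≡ 23 (mod 202)
15^4 ≡ 125 (mod 202)
15^5 ≡ 57 (mod 202)
15^10 ≡ 17 (mod 202)
15^20 ≡ 87 (mod 202)
15^25 ≡ 111 (mod 202)
15^50 ≡ 201 (mod 202)
15^100 ≡ 1 (mod 202) ✓
Hence ord(15) = 100.

100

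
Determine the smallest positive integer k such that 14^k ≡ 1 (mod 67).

11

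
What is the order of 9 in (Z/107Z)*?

53

ord(9) | φ(107) = 107 − 1 = 106 = 2 · 53.
Divisors of 106: 1, 2, 53, 106.
Check 9^d mod 107 for each divisor in increasing order:
9^1 ≡ 9 (mod 107)
9^2 ≡ 81 (mod 107)
9^53 ≡ 1 (mod 107) ✓
So ord_107(9) = 53.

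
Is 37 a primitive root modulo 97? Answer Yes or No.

Yes

φ(97) = 97 − 1 = 96 = 2^5 · 3.
An element g generates (Z/97Z)^× iff g^(96/q) ≢ 1 (mod 97) for each prime q ∈ {2, 3}.
37^48 ≡ 96 (mod 97)  [q = 2: ≢ 1 ✓]
37^32 ≡ 35 (mod 97)  [q = 3: ≢ 1 ✓]
None equal 1, so ord_97(37) = 96: 37 is a primitive root.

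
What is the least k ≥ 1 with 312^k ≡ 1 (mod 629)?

144

The order of 312 must divide φ(629) = φ(17·37) = (17−1)·(37−1) = 16·36 = 576 = 2^6 · 3^2.
Divisors of 576: 1, 2, 3, 4, 6, 8, 9, 12, 16, 18, 24, 32, 36, 48, 64, 72, 96, 144, 192, 288, 576.
Compute 312^d (mod 629) for the divisors d until we hit 1:
312^1 ≡ 312 (mod 629)
312^2 ≡ 478 (mod 629)
312^3 ≡ 63 (mod 629)
312^4 ≡ 157 (mod 629)
312^6 ≡ 195 (mod 629)
312^8 ≡ 118 (mod 629)
312^9 ≡ 334 (mod 629)
312^12 ≡ 285 (mod 629)
312^16 ≡ 86 (mod 629)
312^18 ≡ 223 (mod 629)
312^24 ≡ 84 (mod 629)
312^32 ≡ 477 (mod 629)
312^36 ≡ 38 (mod 629)
312^48 ≡ 137 (mod 629)
312^64 ≡ 460 (mod 629)
312^72 ≡ 186 (mod 629)
312^96 ≡ 528 (mod 629)
312^144 ≡ 1 (mod 629) ✓
Therefore the multiplicative order of 312 modulo 629 is 144.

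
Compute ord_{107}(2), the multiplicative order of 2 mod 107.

106

ord(2) | φ(107) = 107 − 1 = 106 = 2 · 53.
Divisors of 106: 1, 2, 53, 106.
Compute 2^d (mod 107) for the divisors d until we hit 1:
2^1 ≡ 2 (mod 107)
2^2 ≡ 4 (mod 107)
2^53 ≡ 106 (mod 107)
2^106 ≡ 1 (mod 107) ✓
Therefore the multiplicative order of 2 modulo 107 is 106.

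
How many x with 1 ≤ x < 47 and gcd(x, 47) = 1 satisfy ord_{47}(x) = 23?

φ(47) = 47 − 1 = 46 = 2 · 23.
Since (Z/47Z)^× is cyclic of order 46, the number of elements of order d is φ(d) when d | 46 and 0 otherwise.
23 | 46, and φ(23) = 23 − 1 = 22.

22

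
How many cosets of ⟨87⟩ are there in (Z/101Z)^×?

20

The order of 87 must divide φ(101) = 101 − 1 = 100 = 2^2 · 5^2.
Divisors of 100: 1, 2, 4, 5, 10, 20, 25, 50, 100.
Compute 87^d (mod 101) for the divisors d until we hit 1:
87^1 ≡ 87 (mod 101)
87^2 ≡ 95 (mod 101)
87^4 ≡ 36 (mod 101)
87^5 ≡ 1 (mod 101) ✓
So ord_101(87) = 5, hence |⟨87⟩| = 5.
The index is φ(101) / ord(87) = 100 / 5 = 20.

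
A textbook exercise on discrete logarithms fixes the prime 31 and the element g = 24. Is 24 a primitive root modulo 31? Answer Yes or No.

Yes

φ(31) = 31 − 1 = 30 = 2 · 3 · 5.
An element g generates (Z/31Z)^× iff g^(30/q) ≢ 1 (mod 31) for each prime q ∈ {2, 3, 5}.
24^15 ≡ 30 (mod 31)  [q = 2: ≢ 1 ✓]
24^10 ≡ 25 (mod 31)  [q = 3: ≢ 1 ✓]
24^6 ≡ 4 (mod 31)  [q = 5: ≢ 1 ✓]
Every test exponent gives a nontrivial residue, hence 24 generates the full group.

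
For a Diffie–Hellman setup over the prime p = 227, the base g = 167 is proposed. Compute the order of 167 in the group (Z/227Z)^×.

113

The order of 167 must divide φ(227) = 227 − 1 = 226 = 2 · 113.
Divisors of 226: 1, 2, 113, 226.
Test each divisor d:
167^1 ≡ 167
167^2 ≡ 195
167^113 ≡ 1
The smallest such exponent is 113, so the order of 167 is 113.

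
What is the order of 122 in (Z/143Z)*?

The order of 122 must divide φ(143) = φ(11·13) = (11−1)·(13−1) = 10·12 = 120 = 2^3 · 3 · 5.
Divisors of 120: 1, 2, 3, 4, 5, 6, 8, 10, 12, 15, 20, 24, 30, 40, 60, 120.
Compute 122^d (mod 143) for the divisors d until we hit 1:
122^1 ≡ 122
122^2 ≡ 12
122^3 ≡ 34
122^4 ≡ 1
The smallest such exponent is 4, so the order of 122 is 4.

4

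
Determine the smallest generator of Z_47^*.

5

φ(47) = 47 − 1 = 46 = 2 · 23.
Test candidates g = 2, 3, … against the prime factors q ∈ {2, 23} of φ(47): g is a generator iff g^(46/q) ≢ 1 for every such q.
g = 2: 2^23 ≡ 1 — hits 1, so not a primitive root.
g = 3: 3^23 ≡ 1 — hits 1, so not a primitive root.
g = 4: 4^23 ≡ 1 — hits 1, so not a primitive root.
g = 5: 5^23 ≡ 46; 5^2 ≡ 25 — none is 1, so 5 is a primitive root.
So 5 is the smallest generator of (Z/47Z)^×.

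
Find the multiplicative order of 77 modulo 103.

102

By Lagrange's theorem, ord_103(77) divides φ(103) = 103 − 1 = 102 = 2 · 3 · 17.
Divisors of 102: 1, 2, 3, 6, 17, 34, 51, 102.
Check 77^d mod 103 for each divisor in increasing order:
77^1 ≡ 77 (mod 103)
77^2 ≡ 58 (mod 103)
77^3 ≡ 37 (mod 103)
77^6 ≡ 30 (mod 103)
77^17 ≡ 47 (mod 103)
77^34 ≡ 46 (mod 103)
77^51 ≡ 102 (mod 103)
77^102 ≡ 1 (mod 103) ✓
Hence ord(77) = 102.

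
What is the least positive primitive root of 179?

2

φ(179) = 179 − 1 = 178 = 2 · 89.
g is a primitive root iff g^(178/q) ≢ 1 (mod 179) for each prime q ∈ {2, 89}.
g = 2: 2^89 ≡ 178; 2^2 ≡ 4 — none is 1, so 2 is a primitive root.
So 2 is the smallest generator of (Z/179Z)^×.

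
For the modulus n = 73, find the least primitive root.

φ(73) = 73 − 1 = 72 = 2^3 · 3^2.
g is a primitive root iff g^(72/q) ≢ 1 (mod 73) for each prime q ∈ {2, 3}.
g = 2: 2^36 ≡ 1 — hits 1, so not a primitive root.
g = 3: 3^36 ≡ 1 — hits 1, so not a primitive root.
g = 4: 4^36 ≡ 1 — hits 1, so not a primitive root.
g = 5: 5^36 ≡ 72; 5^24 ≡ 8 — none is 1, so 5 is a primitive root.
Hence the least primitive root of 73 is 5.

5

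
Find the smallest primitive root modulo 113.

φ(113) = 113 − 1 = 112 = 2^4 · 7.
Test candidates g = 2, 3, … against the prime factors q ∈ {2, 7} of φ(113): g is a generator iff g^(112/q) ≢ 1 for every such q.
g = 2: 2^56 ≡ 1 — hits 1, so not a primitive root.
g = 3: 3^56 ≡ 112; 3^16 ≡ 49 — none is 1, so 3 is a primitive root.
Hence the least primitive root of 113 is 3.

3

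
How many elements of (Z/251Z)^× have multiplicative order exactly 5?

φ(251) = 251 − 1 = 250 = 2 · 5^3.
(Z/251Z)^× is cyclic (|G| = 250); a cyclic group of order m has exactly φ(d) elements of each order d | m, and none otherwise.
5 | 250, and φ(5) = 5 − 1 = 4.

4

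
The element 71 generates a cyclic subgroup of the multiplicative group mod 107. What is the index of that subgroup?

By Lagrange's theorem, ord_107(71) divides φ(107) = 107 − 1 = 106 = 2 · 53.
Divisors of 106: 1, 2, 53, 106.
Check 71^d mod 107 for each divisor in increasing order:
71^1 ≡ 71 (mod 107)
71^2 ≡ 12 (mod 107)
71^53 ≡ 106 (mod 107)
71^106 ≡ 1 (mod 107) ✓
Thus |⟨71⟩| = ord(71) = 106.
The index is φ(107) / ord(71) = 106 / 106 = 1.

1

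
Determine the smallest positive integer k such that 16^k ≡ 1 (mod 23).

11

By Lagrange's theorem, ord_23(16) divides φ(23) = 23 − 1 = 22 = 2 · 11.
Divisors of 22: 1, 2, 11, 22.
Test each divisor d:
16^1 ≡ 16
16^2 ≡ 3
16^11 ≡ 1
Hence ord(16) = 11.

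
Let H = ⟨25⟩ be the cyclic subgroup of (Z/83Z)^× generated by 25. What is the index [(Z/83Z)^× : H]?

2

Since 25 ∈ (Z/83Z)^×, its order divides φ(83) = 83 − 1 = 82 = 2 · 41.
Divisors of 82: 1, 2, 41, 82.
Evaluate successive powers at the divisors of 82:
25^1 ≡ 25 (mod 83)
25^2 ≡ 44 (mod 83)
25^41 ≡ 1 (mod 83) ✓
So ord_83(25) = 41, hence |⟨25⟩| = 41.
[(Z/83Z)^× : ⟨25⟩] = 82/41 = 2.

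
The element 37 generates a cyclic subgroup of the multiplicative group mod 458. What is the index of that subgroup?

Since 37 ∈ (Z/458Z)^×, its order divides φ(458) = φ(2)·φ(229) = 1·228 = 228 = 2^2 · 3 · 19.
Divisors of 228: 1, 2, 3, 4, 6, 12, 19, 38, 57, 76, 114, 228.
Evaluate successive powers at the divisors of 228:
37^1 ≡ 37
37^2 ≡ 453
37^3 ≡ 273
37^4 ≡ 25
37^6 ≡ 333
37^12 ≡ 53
37^19 ≡ 363
37^38 ≡ 323
37^57 ≡ 1
So ord_458(37) = 57, hence |⟨37⟩| = 57.
[(Z/458Z)^× : ⟨37⟩] = 228/57 = 4.

4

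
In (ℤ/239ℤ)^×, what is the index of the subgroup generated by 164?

7

ord(164) | φ(239) = 239 − 1 = 238 = 2 · 7 · 17.
Divisors of 238: 1, 2, 7, 14, 17, 34, 119, 238.
Check 164^d mod 239 for each divisor in increasing order:
164^1 ≡ 164 (mod 239)
164^2 ≡ 128 (mod 239)
164^7 ≡ 217 (mod 239)
164^14 ≡ 6 (mod 239)
164^17 ≡ 238 (mod 239)
164^34 ≡ 1 (mod 239) ✓
Thus |⟨164⟩| = ord(164) = 34.
Index = |(Z/239Z)^×| / |⟨164⟩| = 238 / 34 = 7.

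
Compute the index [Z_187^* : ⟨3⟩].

By Lagrange's theorem, ord_187(3) divides φ(187) = φ(11·17) = (11−1)·(17−1) = 10·16 = 160 = 2^5 · 5.
Divisors of 160: 1, 2, 4, 5, 8, 10, 16, 20, 32, 40, 80, 160.
Compute 3^d (mod 187) for the divisors d until we hit 1:
3^1 ≡ 3
3^2 ≡ 9
3^4 ≡ 81
3^5 ≡ 56
3^8 ≡ 16
3^10 ≡ 144
3^16 ≡ 69
3^20 ≡ 166
3^32 ≡ 86
3^40 ≡ 67
3^80 ≡ 1
So ord_187(3) = 80, hence |⟨3⟩| = 80.
[(Z/187Z)^× : ⟨3⟩] = 160/80 = 2.

2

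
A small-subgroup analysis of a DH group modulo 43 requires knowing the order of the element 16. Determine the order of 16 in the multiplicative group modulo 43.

7

The order of 16 must divide φ(43) = 43 − 1 = 42 = 2 · 3 · 7.
Divisors of 42: 1, 2, 3, 6, 7, 14, 21, 42.
Evaluate successive powers at the divisors of 42:
16^1 ≡ 16
16^2 ≡ 41
16^3 ≡ 11
16^6 ≡ 35
16^7 ≡ 1
Hence ord(16) = 7.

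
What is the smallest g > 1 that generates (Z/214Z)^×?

φ(214) = φ(2)·φ(107) = 1·106 = 106 = 2 · 53.
g is a primitive root iff g^(106/q) ≢ 1 (mod 214) for each prime q ∈ {2, 53}.
g = 2: gcd(2, 214) = 2 > 1, not a unit — skip.
g = 3: 3^53 ≡ 1 — hits 1, so not a primitive root.
g = 4: gcd(4, 214) = 2 > 1, not a unit — skip.
g = 5: 5^53 ≡ 213; 5^2 ≡ 25 — none is 1, so 5 is a primitive root.
So 5 is the smallest generator of (Z/214Z)^×.

5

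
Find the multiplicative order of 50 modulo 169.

156

By Lagrange's theorem, ord_169(50) divides φ(169) = φ(13^2) = 13·(13−1) = 156 = 2^2 · 3 · 13.
Divisors of 156: 1, 2, 3, 4, 6, 12, 13, 26, 39, 52, 78, 156.
Evaluate successive powers at the divisors of 156:
50^1 ≡ 50 (mod 169)
50^2 ≡ 134 (mod 169)
50^3 ≡ 109 (mod 169)
50^4 ≡ 42 (mod 169)
50^6 ≡ 51 (mod 169)
50^12 ≡ 66 (mod 169)
50^13 ≡ 89 (mod 169)
50^26 ≡ 147 (mod 169)
50^39 ≡ 70 (mod 169)
50^52 ≡ 146 (mod 169)
50^78 ≡ 168 (mod 169)
50^156 ≡ 1 (mod 169) ✓
The smallest such exponent is 156, so the order of 50 is 156.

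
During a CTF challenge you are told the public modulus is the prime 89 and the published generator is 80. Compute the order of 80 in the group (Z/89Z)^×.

44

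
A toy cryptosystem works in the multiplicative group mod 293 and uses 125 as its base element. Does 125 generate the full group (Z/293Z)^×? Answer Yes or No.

Yes

φ(293) = 293 − 1 = 292 = 2^2 · 73.
Test 125^(292/q) mod 293 for each prime factor q of 292:
125^146 ≡ 292 (mod 293)  [q = 2: ≢ 1 ✓]
125^4 ≡ 133 (mod 293)  [q = 73: ≢ 1 ✓]
All checks pass, so 125 has order 292 and is a primitive root modulo 293.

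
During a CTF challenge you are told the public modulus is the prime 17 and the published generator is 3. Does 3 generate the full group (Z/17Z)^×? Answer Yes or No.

Yes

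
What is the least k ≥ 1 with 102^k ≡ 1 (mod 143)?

By Lagrange's theorem, ord_143(102) divides φ(143) = φ(11·13) = (11−1)·(13−1) = 10·12 = 120 = 2^3 · 3 · 5.
Divisors of 120: 1, 2, 3, 4, 5, 6, 8, 10, 12, 15, 20, 24, 30, 40, 60, 120.
Test each divisor d:
102^1 ≡ 102
102^2 ≡ 108
102^3 ≡ 5
102^4 ≡ 81
102^5 ≡ 111
102^6 ≡ 25
102^8 ≡ 126
102^10 ≡ 23
102^12 ≡ 53
102^15 ≡ 122
102^20 ≡ 100
102^24 ≡ 92
102^30 ≡ 12
102^40 ≡ 133
102^60 ≡ 1
Hence ord(102) = 60.

60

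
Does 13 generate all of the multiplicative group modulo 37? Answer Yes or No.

Yes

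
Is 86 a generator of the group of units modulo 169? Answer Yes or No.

No

φ(169) = φ(13^2) = 13·(13−1) = 156 = 2^2 · 3 · 13.
It suffices to check that the order of 86 is not a proper divisor of 156: compute 86^(156/q) for q ∈ {2, 3, 13}.
86^78 ≡ 168 (mod 169)  [q = 2: ≢ 1 ✓]
86^52 ≡ 1 (mod 169)  [q = 3: ≡ 1 ✗]
86^12 ≡ 66 (mod 169)  [q = 13: ≢ 1 ✓]
The check at q = 3 fails, so 86 generates a proper subgroup.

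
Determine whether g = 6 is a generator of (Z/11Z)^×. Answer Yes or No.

φ(11) = 11 − 1 = 10 = 2 · 5.
6 is a primitive root mod 11 iff 6^(φ(11)/q) ≢ 1 for every prime q | φ(11), i.e. q ∈ {2, 5}.
6^5 ≡ 10 (mod 11)  [q = 2: ≢ 1 ✓]
6^2 ≡ 3 (mod 11)  [q = 5: ≢ 1 ✓]
None equal 1, so ord_11(6) = 10: 6 is a primitive root.

Yes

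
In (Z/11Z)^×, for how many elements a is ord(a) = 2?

1

φ(11) = 11 − 1 = 10 = 2 · 5.
(Z/11Z)^× is cyclic (|G| = 10); a cyclic group of order m has exactly φ(d) elements of each order d | m, and none otherwise.
2 | 10, and φ(2) = 2 − 1 = 1.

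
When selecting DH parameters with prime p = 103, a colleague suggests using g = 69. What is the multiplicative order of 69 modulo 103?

34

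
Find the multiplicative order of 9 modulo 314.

ord(9) | φ(314) = φ(2)·φ(157) = 1·156 = 156 = 2^2 · 3 · 13.
Divisors of 156: 1, 2, 3, 4, 6, 12, 13, 26, 39, 52, 78, 156.
Check 9^d mod 314 for each divisor in increasing order:
9^1 ≡ 9
9^2 ≡ 81
9^3 ≡ 101
9^4 ≡ 281
9^6 ≡ 153
9^12 ≡ 173
9^13 ≡ 301
9^26 ≡ 169
9^39 ≡ 1
Therefore the multiplicative order of 9 modulo 314 is 39.

39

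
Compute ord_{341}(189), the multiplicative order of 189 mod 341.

30

The order of 189 must divide φ(341) = φ(11·31) = (11−1)·(31−1) = 10·30 = 300 = 2^2 · 3 · 5^2.
Divisors of 300: 1, 2, 3, 4, 5, 6, 10, 12, 15, 20, 25, 30, 50, 60, 75, 100, 150, 300.
Evaluate successive powers at the divisors of 300:
189^1 ≡ 189
189^2 ≡ 257
189^3 ≡ 151
189^4 ≡ 236
189^5 ≡ 274
189^6 ≡ 295
189^10 ≡ 56
189^12 ≡ 70
189^15 ≡ 340
189^20 ≡ 67
189^25 ≡ 285
189^30 ≡ 1
The smallest such exponent is 30, so the order of 189 is 30.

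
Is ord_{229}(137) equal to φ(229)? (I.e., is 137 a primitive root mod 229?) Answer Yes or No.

Yes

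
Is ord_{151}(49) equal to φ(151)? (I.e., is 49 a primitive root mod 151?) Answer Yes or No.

No

φ(151) = 151 − 1 = 150 = 2 · 3 · 5^2.
49 is a primitive root mod 151 iff 49^(φ(151)/q) ≢ 1 for every prime q | φ(151), i.e. q ∈ {2, 3, 5}.
49^75 ≡ 1 (mod 151)  [q = 2: ≡ 1 ✗]
49^50 ≡ 118 (mod 151)  [q = 3: ≢ 1 ✓]
49^30 ≡ 64 (mod 151)  [q = 5: ≢ 1 ✓]
49^75 ≡ 1 shows ord(49) | 75, strictly less than φ(151); not a primitive root.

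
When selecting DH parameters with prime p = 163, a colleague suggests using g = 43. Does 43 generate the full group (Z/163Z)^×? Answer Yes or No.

No

φ(163) = 163 − 1 = 162 = 2 · 3^4.
Test 43^(162/q) mod 163 for each prime factor q of 162:
43^81 ≡ 1 (mod 163)  [q = 2: ≡ 1 ✗]
43^54 ≡ 58 (mod 163)  [q = 3: ≢ 1 ✓]
43^81 ≡ 1 shows ord(43) | 81, strictly less than φ(163); not a primitive root.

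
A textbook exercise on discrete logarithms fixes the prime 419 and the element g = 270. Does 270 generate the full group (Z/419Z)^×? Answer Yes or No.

Yes

φ(419) = 419 − 1 = 418 = 2 · 11 · 19.
An element g generates (Z/419Z)^× iff g^(418/q) ≢ 1 (mod 419) for each prime q ∈ {2, 11, 19}.
270^209 ≡ 418 (mod 419)  [q = 2: ≢ 1 ✓]
270^38 ≡ 334 (mod 419)  [q = 11: ≢ 1 ✓]
270^22 ≡ 379 (mod 419)  [q = 19: ≢ 1 ✓]
Every test exponent gives a nontrivial residue, hence 270 generates the full group.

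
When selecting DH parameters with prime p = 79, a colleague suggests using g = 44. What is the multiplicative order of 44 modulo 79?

39

The order of 44 must divide φ(79) = 79 − 1 = 78 = 2 · 3 · 13.
Divisors of 78: 1, 2, 3, 6, 13, 26, 39, 78.
Test each divisor d:
44^1 ≡ 44
44^2 ≡ 40
44^3 ≡ 22
44^6 ≡ 10
44^13 ≡ 55
44^26 ≡ 23
44^39 ≡ 1
Hence ord(44) = 39.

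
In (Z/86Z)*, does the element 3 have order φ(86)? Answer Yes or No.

Yes

φ(86) = φ(2)·φ(43) = 1·42 = 42 = 2 · 3 · 7.
3 is a primitive root mod 86 iff 3^(φ(86)/q) ≢ 1 for every prime q | φ(86), i.e. q ∈ {2, 3, 7}.
3^21 ≡ 85 (mod 86)  [q = 2: ≢ 1 ✓]
3^14 ≡ 79 (mod 86)  [q = 3: ≢ 1 ✓]
3^6 ≡ 41 (mod 86)  [q = 7: ≢ 1 ✓]
None equal 1, so ord_86(3) = 42: 3 is a primitive root.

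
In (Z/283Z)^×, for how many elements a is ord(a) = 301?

0

φ(283) = 283 − 1 = 282 = 2 · 3 · 47.
In a cyclic group of order 282, there are φ(d) elements of order d for each divisor d of 282, and zero for non-divisors.
301 does not divide 282, so no element of (Z/283Z)^× has order 301.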